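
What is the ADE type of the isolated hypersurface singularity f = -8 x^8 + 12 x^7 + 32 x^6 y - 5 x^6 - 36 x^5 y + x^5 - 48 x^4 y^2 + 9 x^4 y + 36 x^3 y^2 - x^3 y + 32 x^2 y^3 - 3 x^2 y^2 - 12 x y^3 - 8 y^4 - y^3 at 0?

The Hessian of f at 0 has rank 0. Corank 2; j^3 = -y^3 is a perfect cube, so E-series; the 4-jet and mu = 7 give E_7.

E_{7}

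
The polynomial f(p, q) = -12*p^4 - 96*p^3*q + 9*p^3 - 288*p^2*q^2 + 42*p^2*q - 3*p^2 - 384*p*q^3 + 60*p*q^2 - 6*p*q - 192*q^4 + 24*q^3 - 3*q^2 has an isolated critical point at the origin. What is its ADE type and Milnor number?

The Hessian of f at 0 is [[-6, -6], [-6, -6]] with rank 1, so corank 1. A Groebner basis of the Jacobian ideal J(f) in C{p,q} is {q^2, p + q}; counting standard monomials gives mu = 2. Corank 1: A-series; mu = 2 gives A_2.

Type A_2, Milnor number mu = 2.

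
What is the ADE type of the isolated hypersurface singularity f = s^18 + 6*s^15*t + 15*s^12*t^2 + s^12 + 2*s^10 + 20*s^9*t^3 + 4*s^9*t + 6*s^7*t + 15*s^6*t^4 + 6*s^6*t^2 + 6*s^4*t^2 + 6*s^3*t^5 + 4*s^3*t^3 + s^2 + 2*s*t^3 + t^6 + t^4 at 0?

A3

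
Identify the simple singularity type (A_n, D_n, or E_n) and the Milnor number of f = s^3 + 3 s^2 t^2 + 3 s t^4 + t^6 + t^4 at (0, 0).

Type E6, Milnor number mu = 6.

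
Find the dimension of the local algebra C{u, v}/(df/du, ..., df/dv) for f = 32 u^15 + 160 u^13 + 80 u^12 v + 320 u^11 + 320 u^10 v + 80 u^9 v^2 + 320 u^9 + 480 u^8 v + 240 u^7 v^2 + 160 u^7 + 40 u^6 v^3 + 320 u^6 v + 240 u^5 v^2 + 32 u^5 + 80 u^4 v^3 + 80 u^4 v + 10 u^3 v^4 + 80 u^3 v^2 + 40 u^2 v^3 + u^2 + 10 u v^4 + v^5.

4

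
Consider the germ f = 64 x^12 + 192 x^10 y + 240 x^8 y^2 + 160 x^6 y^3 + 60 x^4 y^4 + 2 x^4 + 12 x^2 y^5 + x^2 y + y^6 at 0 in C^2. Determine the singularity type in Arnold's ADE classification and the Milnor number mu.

Type D_{7}, Milnor number mu = 7.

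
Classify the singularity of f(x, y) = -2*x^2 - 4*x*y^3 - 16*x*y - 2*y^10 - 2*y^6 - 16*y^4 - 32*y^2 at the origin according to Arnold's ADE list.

A_{9}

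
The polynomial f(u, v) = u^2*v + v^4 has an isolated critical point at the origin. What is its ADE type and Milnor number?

Type D_{5}, Milnor number mu = 5.

The Hessian of f at 0 is [[0, 0], [0, 0]] with rank 0, so corank 2. A Groebner basis of the Jacobian ideal J(f) in C{u,v} is {u^3, u^2/4 + v^3, u*v}; counting standard monomials gives mu = 5. Corank 2; j^3 = u^2*v has shape L^2 M (L != M), so D-series; mu = 5 gives D_5.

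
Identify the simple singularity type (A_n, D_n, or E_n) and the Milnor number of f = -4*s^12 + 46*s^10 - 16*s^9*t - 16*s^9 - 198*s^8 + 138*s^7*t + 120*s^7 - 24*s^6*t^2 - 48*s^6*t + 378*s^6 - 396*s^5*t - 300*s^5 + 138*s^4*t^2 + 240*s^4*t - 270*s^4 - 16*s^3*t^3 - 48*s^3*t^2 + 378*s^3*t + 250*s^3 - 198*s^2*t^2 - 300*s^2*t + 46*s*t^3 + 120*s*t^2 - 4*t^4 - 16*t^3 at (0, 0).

The Hessian of f at 0 has rank 0. Corank 2; j^3 = 2*(5*s - 2*t)^3 is a perfect cube, so E-series; the 4-jet and mu = 7 give E_7.

Type E_{7}, Milnor number mu = 7.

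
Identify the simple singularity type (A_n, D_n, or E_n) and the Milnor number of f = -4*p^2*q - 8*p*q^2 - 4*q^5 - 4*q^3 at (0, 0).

Type D6, Milnor number mu = 6.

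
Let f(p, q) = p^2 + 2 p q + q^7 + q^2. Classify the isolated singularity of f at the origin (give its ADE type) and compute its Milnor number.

Type A6, Milnor number mu = 6.

The Hessian of f at 0 is [[2, 2], [2, 2]] with rank 1, so corank 1. A Groebner basis of the Jacobian ideal J(f) in C{p,q} is {q^6, p + q}; counting standard monomials gives mu = 6. Corank 1: A-series; mu = 6 gives A_6.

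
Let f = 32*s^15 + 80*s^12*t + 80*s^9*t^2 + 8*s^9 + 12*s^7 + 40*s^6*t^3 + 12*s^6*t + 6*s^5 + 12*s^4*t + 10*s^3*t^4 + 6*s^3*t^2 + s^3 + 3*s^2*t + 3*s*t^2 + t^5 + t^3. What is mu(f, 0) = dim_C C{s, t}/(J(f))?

8

The Hessian of f at 0 has rank 0. Corank 2; j^3 = (s + t)^3 is a perfect cube, so E-series; the 5-jet and mu = 8 give E_8.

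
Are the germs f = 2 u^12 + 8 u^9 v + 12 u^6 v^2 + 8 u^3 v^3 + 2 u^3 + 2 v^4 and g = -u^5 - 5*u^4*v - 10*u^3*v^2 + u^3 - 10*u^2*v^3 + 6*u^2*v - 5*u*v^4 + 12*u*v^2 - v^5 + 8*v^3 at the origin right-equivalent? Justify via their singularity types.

No.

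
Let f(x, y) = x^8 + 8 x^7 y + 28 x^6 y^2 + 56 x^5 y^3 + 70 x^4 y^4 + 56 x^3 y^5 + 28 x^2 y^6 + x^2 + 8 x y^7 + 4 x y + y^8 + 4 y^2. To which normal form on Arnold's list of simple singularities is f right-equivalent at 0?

A_{7}

The Hessian of f at 0 is [[2, 4], [4, 8]] with rank 1, so corank 1. A Groebner basis of the Jacobian ideal J(f) in C{x,y} is {y^7, x + 2*y}; counting standard monomials gives mu = 7. Corank 1: A-series; mu = 7 gives A_7.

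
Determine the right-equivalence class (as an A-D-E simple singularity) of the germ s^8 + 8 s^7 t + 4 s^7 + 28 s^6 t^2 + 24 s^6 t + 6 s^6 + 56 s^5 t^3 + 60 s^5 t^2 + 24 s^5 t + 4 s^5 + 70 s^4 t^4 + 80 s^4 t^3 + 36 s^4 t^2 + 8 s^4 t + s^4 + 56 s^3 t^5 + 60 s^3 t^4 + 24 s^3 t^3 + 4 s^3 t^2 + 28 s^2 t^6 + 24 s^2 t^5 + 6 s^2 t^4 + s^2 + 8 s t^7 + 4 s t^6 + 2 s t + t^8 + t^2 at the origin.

A3

The Hessian of f at 0 is [[2, 2], [2, 2]] with rank 1, so corank 1. A Groebner basis of the Jacobian ideal J(f) in C{s,t} is {t^3, s + t}; counting standard monomials gives mu = 3. Corank 1: A-series; mu = 3 gives A_3.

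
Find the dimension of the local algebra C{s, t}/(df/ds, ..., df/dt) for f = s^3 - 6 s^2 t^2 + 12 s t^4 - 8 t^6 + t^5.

8

The Hessian of f at 0 is [[0, 0], [0, 0]] with rank 0, so corank 2. A Groebner basis of the Jacobian ideal J(f) in C{s,t} is {t^4, s^3, -s^2/4 + s*t^2}; counting standard monomials gives mu = 8. Corank 2; j^3 = s^3 is a perfect cube, so E-series; the 5-jet and mu = 8 give E_8.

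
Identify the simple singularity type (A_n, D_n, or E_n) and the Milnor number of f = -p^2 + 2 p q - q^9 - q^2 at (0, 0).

Type A8, Milnor number mu = 8.

The Hessian of f at 0 has rank 1. Corank 1: A-series; mu = 8 gives A_8.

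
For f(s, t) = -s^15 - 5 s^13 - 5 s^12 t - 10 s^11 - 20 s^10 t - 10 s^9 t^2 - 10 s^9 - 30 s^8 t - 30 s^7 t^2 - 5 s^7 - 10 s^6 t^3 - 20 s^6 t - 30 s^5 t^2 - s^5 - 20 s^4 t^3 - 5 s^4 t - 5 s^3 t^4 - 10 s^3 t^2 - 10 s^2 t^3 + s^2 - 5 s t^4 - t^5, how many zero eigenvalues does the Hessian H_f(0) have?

The Hessian at 0 is [[2, 0], [0, 0]] of rank 1; hence corank 1.

1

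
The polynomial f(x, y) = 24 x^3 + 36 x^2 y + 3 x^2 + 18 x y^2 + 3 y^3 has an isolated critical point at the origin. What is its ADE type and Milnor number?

The Hessian of f at 0 has rank 1. Corank 1: A-series; mu = 2 gives A_2.

Type A_2, Milnor number mu = 2.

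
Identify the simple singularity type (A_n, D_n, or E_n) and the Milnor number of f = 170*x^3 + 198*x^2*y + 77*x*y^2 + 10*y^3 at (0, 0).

Type D_{4}, Milnor number mu = 4.

The Hessian of f at 0 has rank 0. Corank 2; j^3 = (5*x + 2*y)*(34*x^2 + 26*x*y + 5*y^2) splits into three distinct lines over C (the quadratic factor has nonzero discriminant), so D_4.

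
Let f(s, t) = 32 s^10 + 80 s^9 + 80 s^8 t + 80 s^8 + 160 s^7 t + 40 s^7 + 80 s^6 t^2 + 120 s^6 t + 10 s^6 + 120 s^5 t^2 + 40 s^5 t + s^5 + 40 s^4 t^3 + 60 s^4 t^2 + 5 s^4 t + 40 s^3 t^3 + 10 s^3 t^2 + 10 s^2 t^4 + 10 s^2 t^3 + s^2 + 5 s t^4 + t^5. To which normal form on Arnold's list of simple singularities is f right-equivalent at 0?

The Hessian of f at 0 has rank 1. Corank 1: A-series; mu = 4 gives A_4.

A_4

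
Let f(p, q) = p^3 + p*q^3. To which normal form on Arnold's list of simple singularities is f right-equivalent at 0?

E7

The Hessian of f at 0 has rank 0. Corank 2; j^3 = p^3 is a perfect cube, so E-series; the 4-jet and mu = 7 give E_7.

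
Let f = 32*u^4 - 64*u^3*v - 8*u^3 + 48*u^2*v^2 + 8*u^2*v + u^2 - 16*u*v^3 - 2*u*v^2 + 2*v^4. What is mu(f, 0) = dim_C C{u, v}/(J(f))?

3

The Hessian of f at 0 has rank 1. Corank 1: A-series; mu = 3 gives A_3.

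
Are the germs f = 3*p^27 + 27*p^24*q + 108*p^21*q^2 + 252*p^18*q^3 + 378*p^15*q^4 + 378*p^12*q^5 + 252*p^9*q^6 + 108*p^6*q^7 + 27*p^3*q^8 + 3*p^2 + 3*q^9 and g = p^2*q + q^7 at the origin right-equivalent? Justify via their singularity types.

No.

The Hessian of f at 0 has rank 1. Corank 1: A-series; mu = 8 gives A_8. The Hessian of g at 0 has rank 0. Corank 2; j^3 = p^2*q has shape L^2 M (L != M), so D-series; mu = 8 gives D_8. f is A_8 but g is D_8, hence not right-equivalent.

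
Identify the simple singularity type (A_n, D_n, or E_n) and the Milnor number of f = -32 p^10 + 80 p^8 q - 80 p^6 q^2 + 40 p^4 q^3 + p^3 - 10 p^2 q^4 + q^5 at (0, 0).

Type E8, Milnor number mu = 8.

The Hessian of f at 0 has rank 0. Corank 2; j^3 = p^3 is a perfect cube, so E-series; the 5-jet and mu = 8 give E_8.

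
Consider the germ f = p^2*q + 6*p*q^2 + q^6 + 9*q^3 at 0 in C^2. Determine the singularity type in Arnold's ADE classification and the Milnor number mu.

Type D7, Milnor number mu = 7.

The Hessian of f at 0 has rank 0. Corank 2; j^3 = q*(p + 3*q)^2 has shape L^2 M (L != M), so D-series; mu = 7 gives D_7.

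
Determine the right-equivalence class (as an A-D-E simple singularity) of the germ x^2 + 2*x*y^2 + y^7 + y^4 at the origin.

The Hessian of f at 0 is [[2, 0], [0, 0]] with rank 1, so corank 1. A Groebner basis of the Jacobian ideal J(f) in C{x,y} is {x^3, x + y^2}; counting standard monomials gives mu = 6. Corank 1: A-series; mu = 6 gives A_6.

A_6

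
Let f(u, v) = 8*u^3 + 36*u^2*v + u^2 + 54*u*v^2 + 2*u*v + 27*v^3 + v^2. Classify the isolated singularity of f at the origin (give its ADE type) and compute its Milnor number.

The Hessian of f at 0 has rank 1. Corank 1: A-series; mu = 2 gives A_2.

Type A_{2}, Milnor number mu = 2.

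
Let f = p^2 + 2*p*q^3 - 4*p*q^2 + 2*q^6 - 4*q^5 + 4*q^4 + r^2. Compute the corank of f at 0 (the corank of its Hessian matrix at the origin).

Hessian at 0 has rank 2.

1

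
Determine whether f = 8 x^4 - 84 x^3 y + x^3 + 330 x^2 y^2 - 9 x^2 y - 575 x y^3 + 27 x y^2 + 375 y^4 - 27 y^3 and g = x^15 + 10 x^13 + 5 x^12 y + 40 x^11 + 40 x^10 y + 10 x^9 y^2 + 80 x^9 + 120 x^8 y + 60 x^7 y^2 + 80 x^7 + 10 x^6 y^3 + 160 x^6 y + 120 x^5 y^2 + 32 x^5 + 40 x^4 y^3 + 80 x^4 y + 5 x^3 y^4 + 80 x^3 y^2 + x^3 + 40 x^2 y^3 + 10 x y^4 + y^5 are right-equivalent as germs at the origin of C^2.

No.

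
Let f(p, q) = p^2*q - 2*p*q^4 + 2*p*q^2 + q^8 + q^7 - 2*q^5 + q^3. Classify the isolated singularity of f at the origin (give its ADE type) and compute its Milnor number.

Type D_9, Milnor number mu = 9.

The Hessian of f at 0 has rank 0. Corank 2; j^3 = q*(p + q)^2 has shape L^2 M (L != M), so D-series; mu = 9 gives D_9.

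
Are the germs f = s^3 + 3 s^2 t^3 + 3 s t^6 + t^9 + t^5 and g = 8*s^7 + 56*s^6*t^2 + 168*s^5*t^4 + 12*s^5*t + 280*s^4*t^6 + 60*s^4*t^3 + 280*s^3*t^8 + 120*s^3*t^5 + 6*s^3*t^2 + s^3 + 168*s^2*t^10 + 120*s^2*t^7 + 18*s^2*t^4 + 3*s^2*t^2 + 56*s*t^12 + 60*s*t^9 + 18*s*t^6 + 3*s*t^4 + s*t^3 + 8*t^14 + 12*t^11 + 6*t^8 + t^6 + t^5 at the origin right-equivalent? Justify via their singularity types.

No.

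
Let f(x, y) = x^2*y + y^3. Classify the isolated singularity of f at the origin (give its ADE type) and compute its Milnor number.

Type D_{4}, Milnor number mu = 4.

The Hessian of f at 0 is [[0, 0], [0, 0]] with rank 0, so corank 2. A Groebner basis of the Jacobian ideal J(f) in C{x,y} is {y^3, x^2 + 3*y^2, x*y}; counting standard monomials gives mu = 4. Corank 2; j^3 = y*(x^2 + y^2) splits into three distinct lines over C (the quadratic factor has nonzero discriminant), so D_4.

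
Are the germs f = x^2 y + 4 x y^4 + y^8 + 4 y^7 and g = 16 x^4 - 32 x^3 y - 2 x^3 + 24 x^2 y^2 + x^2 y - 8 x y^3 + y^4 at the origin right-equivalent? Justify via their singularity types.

No.

The Hessian of f at 0 has rank 0. Corank 2; j^3 = x^2*y has shape L^2 M (L != M), so D-series; mu = 9 gives D_9. The Hessian of g at 0 has rank 0. Corank 2; j^3 = -x^2*(2*x - y) has shape L^2 M (L != M), so D-series; mu = 5 gives D_5. f is D_9 but g is D_5, hence not right-equivalent.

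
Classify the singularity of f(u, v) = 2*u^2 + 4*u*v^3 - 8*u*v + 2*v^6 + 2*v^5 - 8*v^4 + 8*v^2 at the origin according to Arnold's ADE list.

A4

The Hessian of f at 0 is [[4, -8], [-8, 16]] with rank 1, so corank 1. A Groebner basis of the Jacobian ideal J(f) in C{u,v} is {u + v^3 - 2*v, u^2 - 4*v^2, u*v - 2*v^2}; counting standard monomials gives mu = 4. Corank 1: A-series; mu = 4 gives A_4.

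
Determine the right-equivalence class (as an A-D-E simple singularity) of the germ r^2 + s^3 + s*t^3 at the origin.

E_{7}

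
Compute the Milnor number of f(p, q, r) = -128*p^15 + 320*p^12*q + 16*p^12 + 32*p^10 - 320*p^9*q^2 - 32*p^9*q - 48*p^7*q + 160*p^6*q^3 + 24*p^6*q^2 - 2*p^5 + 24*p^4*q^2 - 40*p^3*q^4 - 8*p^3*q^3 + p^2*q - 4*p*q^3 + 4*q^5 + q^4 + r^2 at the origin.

The Hessian of f at 0 is [[0, 0, 0], [0, 0, 0], [0, 0, 2]] with rank 1, so corank 2. A Groebner basis of the Jacobian ideal J(f) in C{p,q,r} is {p*q^2, -p*q/2 + q^3, p^2 + 2*p*q, r}; counting standard monomials gives mu = 5. Corank 2; j^3 = p^2*q has shape L^2 M (L != M), so D-series; mu = 5 gives D_5.

5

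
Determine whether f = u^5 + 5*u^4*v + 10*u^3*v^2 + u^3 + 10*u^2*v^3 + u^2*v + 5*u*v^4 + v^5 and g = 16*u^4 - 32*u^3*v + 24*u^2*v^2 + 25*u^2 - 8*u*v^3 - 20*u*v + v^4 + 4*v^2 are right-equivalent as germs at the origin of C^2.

No.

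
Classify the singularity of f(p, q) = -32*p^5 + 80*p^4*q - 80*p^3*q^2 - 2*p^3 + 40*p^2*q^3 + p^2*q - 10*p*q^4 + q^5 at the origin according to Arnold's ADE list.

D_6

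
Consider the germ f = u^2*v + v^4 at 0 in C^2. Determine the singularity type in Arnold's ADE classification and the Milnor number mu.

Type D_5, Milnor number mu = 5.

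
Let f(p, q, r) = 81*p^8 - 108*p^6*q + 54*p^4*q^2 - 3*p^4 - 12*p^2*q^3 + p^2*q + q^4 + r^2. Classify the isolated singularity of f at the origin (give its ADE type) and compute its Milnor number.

The Hessian of f at 0 has rank 1. Corank 2; j^3 = p^2*q has shape L^2 M (L != M), so D-series; mu = 5 gives D_5.

Type D_5, Milnor number mu = 5.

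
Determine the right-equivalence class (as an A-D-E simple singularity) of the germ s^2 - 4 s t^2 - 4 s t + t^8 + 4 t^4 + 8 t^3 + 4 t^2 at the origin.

A_{7}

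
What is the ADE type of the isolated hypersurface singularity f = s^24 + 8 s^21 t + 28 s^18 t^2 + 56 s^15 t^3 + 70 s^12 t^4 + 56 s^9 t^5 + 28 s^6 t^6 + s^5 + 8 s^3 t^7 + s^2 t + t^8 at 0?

D_9

The Hessian of f at 0 has rank 0. Corank 2; j^3 = s^2*t has shape L^2 M (L != M), so D-series; mu = 9 gives D_9.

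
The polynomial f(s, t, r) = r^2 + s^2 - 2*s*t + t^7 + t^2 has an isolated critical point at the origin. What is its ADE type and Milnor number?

The Hessian of f at 0 is [[2, -2, 0], [-2, 2, 0], [0, 0, 2]] with rank 2, so corank 1. A Groebner basis of the Jacobian ideal J(f) in C{s,t,r} is {t^6, s - t, r}; counting standard monomials gives mu = 6. Corank 1: A-series; mu = 6 gives A_6.

Type A_6, Milnor number mu = 6.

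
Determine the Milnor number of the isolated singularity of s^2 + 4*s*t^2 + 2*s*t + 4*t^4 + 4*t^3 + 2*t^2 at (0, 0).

The Hessian of f at 0 has rank 2. Corank 0: nondegenerate Morse point, so A_1.

1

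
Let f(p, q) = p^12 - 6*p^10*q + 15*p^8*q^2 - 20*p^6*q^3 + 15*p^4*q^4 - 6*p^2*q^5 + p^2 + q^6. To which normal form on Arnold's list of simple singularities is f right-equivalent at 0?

The Hessian of f at 0 is [[2, 0], [0, 0]] with rank 1, so corank 1. A Groebner basis of the Jacobian ideal J(f) in C{p,q} is {q^5, p}; counting standard monomials gives mu = 5. Corank 1: A-series; mu = 5 gives A_5.

A_{5}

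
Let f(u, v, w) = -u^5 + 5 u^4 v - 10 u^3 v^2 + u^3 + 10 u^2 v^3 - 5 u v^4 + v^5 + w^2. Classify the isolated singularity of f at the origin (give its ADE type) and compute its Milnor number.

Type E_{8}, Milnor number mu = 8.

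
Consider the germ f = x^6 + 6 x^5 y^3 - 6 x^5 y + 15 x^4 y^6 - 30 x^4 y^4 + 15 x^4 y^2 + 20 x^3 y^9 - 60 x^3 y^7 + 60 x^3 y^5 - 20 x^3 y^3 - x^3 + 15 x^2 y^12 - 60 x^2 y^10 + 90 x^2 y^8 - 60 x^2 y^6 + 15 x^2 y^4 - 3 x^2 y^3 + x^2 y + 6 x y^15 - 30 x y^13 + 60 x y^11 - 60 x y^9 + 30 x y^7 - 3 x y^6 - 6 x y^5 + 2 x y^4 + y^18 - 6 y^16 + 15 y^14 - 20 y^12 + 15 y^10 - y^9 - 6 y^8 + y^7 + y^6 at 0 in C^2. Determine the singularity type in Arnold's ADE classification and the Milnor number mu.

Type D_7, Milnor number mu = 7.

The Hessian of f at 0 is [[0, 0], [0, 0]] with rank 0, so corank 2. A Groebner basis of the Jacobian ideal J(f) in C{x,y} is {-x^2 + x*y + y^4, x^3, x^2*y, -x^2/6 + x*y^2}; counting standard monomials gives mu = 7. Corank 2; j^3 = -x^2*(x - y) has shape L^2 M (L != M), so D-series; mu = 7 gives D_7.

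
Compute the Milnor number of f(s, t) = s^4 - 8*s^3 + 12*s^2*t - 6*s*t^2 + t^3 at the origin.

6

The Hessian of f at 0 has rank 0. Corank 2; j^3 = -(2*s - t)^3 is a perfect cube, so E-series; the 4-jet and mu = 6 give E_6.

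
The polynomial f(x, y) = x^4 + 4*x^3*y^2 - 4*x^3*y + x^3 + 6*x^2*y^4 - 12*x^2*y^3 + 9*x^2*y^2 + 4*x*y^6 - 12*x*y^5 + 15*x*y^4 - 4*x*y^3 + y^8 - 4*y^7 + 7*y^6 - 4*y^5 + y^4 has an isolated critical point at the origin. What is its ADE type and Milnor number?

Type E_6, Milnor number mu = 6.

The Hessian of f at 0 has rank 0. Corank 2; j^3 = x^3 is a perfect cube, so E-series; the 4-jet and mu = 6 give E_6.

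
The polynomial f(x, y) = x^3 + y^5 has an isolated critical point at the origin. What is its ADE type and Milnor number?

The Hessian of f at 0 has rank 0. Corank 2; j^3 = x^3 is a perfect cube, so E-series; the 5-jet and mu = 8 give E_8.

Type E_8, Milnor number mu = 8.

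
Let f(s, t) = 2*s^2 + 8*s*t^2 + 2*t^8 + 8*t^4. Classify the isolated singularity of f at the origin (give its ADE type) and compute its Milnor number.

Type A_7, Milnor number mu = 7.

The Hessian of f at 0 is [[4, 0], [0, 0]] with rank 1, so corank 1. A Groebner basis of the Jacobian ideal J(f) in C{s,t} is {s^4, s^3*t, s/2 + t^2}; counting standard monomials gives mu = 7. Corank 1: A-series; mu = 7 gives A_7.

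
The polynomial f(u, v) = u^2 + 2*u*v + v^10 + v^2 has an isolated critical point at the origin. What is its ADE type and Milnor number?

The Hessian of f at 0 has rank 1. Corank 1: A-series; mu = 9 gives A_9.

Type A9, Milnor number mu = 9.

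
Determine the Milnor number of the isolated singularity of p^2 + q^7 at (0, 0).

6

The Hessian of f at 0 is [[2, 0], [0, 0]] with rank 1, so corank 1. A Groebner basis of the Jacobian ideal J(f) in C{p,q} is {q^6, p}; counting standard monomials gives mu = 6. Corank 1: A-series; mu = 6 gives A_6.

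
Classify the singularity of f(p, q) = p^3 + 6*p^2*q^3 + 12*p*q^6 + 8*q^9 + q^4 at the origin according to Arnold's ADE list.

E6

The Hessian of f at 0 has rank 0. Corank 2; j^3 = p^3 is a perfect cube, so E-series; the 4-jet and mu = 6 give E_6.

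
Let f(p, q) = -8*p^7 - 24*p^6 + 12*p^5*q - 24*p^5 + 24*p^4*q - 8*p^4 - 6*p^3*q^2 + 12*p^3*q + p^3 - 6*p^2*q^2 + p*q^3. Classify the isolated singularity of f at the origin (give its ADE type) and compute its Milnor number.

Type E_7, Milnor number mu = 7.

The Hessian of f at 0 has rank 0. Corank 2; j^3 = p^3 is a perfect cube, so E-series; the 4-jet and mu = 7 give E_7.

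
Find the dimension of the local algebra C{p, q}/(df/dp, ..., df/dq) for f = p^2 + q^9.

The Hessian of f at 0 has rank 1. Corank 1: A-series; mu = 8 gives A_8.

8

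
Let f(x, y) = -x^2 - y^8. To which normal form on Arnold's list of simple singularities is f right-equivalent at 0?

The Hessian of f at 0 is [[-2, 0], [0, 0]] with rank 1, so corank 1. A Groebner basis of the Jacobian ideal J(f) in C{x,y} is {y^7, x}; counting standard monomials gives mu = 7. Corank 1: A-series; mu = 7 gives A_7.

A_{7}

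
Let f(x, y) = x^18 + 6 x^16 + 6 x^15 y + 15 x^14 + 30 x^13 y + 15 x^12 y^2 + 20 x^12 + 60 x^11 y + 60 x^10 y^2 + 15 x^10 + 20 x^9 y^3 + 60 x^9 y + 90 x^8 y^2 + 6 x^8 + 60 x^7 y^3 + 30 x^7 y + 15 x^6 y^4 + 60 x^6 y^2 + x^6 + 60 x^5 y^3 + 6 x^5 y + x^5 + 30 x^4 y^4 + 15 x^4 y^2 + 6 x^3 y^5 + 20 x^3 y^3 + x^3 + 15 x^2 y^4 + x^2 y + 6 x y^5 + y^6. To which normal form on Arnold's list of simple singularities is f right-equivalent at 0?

The Hessian of f at 0 has rank 0. Corank 2; j^3 = x^2*(x + y) has shape L^2 M (L != M), so D-series; mu = 7 gives D_7.

D_{7}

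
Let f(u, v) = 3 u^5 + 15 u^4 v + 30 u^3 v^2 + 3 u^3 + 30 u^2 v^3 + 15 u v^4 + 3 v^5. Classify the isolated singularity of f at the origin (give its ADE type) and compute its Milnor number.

Type E_{8}, Milnor number mu = 8.

The Hessian of f at 0 is [[0, 0], [0, 0]] with rank 0, so corank 2. A Groebner basis of the Jacobian ideal J(f) in C{u,v} is {v^5, u*v^3 + v^4/4, u^2}; counting standard monomials gives mu = 8. Corank 2; j^3 = 3*u^3 is a perfect cube, so E-series; the 5-jet and mu = 8 give E_8.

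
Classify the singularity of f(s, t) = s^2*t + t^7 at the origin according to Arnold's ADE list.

D_{8}

The Hessian of f at 0 has rank 0. Corank 2; j^3 = s^2*t has shape L^2 M (L != M), so D-series; mu = 8 gives D_8.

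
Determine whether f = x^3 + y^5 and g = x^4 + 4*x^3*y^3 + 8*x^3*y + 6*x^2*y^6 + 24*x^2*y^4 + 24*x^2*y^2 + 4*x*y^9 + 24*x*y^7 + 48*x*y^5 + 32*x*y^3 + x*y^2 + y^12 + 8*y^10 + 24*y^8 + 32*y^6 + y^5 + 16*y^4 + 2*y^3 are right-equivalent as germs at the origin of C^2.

The Hessian of f at 0 has rank 0. Corank 2; j^3 = x^3 is a perfect cube, so E-series; the 5-jet and mu = 8 give E_8. The Hessian of g at 0 has rank 0. Corank 2; j^3 = y^2*(x + 2*y) has shape L^2 M (L != M), so D-series; mu = 5 gives D_5. f is E_8 but g is D_5, hence not right-equivalent.

No.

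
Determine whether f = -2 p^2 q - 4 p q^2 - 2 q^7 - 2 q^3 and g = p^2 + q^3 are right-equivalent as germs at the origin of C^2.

No.

The Hessian of f at 0 has rank 0. Corank 2; j^3 = -2*q*(p + q)^2 has shape L^2 M (L != M), so D-series; mu = 8 gives D_8. The Hessian of g at 0 has rank 1. Corank 1: A-series; mu = 2 gives A_2. f is D_8 but g is A_2, hence not right-equivalent.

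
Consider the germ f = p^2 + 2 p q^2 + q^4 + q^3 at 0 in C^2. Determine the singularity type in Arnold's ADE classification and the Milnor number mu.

Type A_2, Milnor number mu = 2.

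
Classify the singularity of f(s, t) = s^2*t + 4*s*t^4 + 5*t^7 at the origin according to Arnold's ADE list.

D_8

The Hessian of f at 0 has rank 0. Corank 2; j^3 = s^2*t has shape L^2 M (L != M), so D-series; mu = 8 gives D_8.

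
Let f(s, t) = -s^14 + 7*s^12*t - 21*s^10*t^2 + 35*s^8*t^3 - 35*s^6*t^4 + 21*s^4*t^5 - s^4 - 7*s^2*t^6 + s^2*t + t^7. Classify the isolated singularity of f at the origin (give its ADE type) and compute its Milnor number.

The Hessian of f at 0 is [[0, 0], [0, 0]] with rank 0, so corank 2. A Groebner basis of the Jacobian ideal J(f) in C{s,t} is {s^2/7 + t^6, s^3, s*t}; counting standard monomials gives mu = 8. Corank 2; j^3 = s^2*t has shape L^2 M (L != M), so D-series; mu = 8 gives D_8.

Type D_{8}, Milnor number mu = 8.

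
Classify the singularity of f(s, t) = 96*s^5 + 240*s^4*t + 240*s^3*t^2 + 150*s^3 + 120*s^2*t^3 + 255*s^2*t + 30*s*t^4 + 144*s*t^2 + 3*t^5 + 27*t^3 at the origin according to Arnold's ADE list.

The Hessian of f at 0 has rank 0. Corank 2; j^3 = 3*(2*s + t)*(5*s + 3*t)^2 has shape L^2 M (L != M), so D-series; mu = 6 gives D_6.

D6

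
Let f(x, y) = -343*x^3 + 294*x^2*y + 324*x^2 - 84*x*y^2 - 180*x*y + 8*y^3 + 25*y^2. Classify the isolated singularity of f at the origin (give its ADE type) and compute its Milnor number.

Type A2, Milnor number mu = 2.

The Hessian of f at 0 has rank 1. Corank 1: A-series; mu = 2 gives A_2.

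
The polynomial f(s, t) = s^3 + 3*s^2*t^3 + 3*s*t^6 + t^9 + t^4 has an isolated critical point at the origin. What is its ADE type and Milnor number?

Type E_6, Milnor number mu = 6.

The Hessian of f at 0 is [[0, 0], [0, 0]] with rank 0, so corank 2. A Groebner basis of the Jacobian ideal J(f) in C{s,t} is {t^3, s^2}; counting standard monomials gives mu = 6. Corank 2; j^3 = s^3 is a perfect cube, so E-series; the 4-jet and mu = 6 give E_6.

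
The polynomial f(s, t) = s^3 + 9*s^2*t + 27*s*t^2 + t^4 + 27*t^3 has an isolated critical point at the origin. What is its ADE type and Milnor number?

Type E_6, Milnor number mu = 6.

The Hessian of f at 0 has rank 0. Corank 2; j^3 = (s + 3*t)^3 is a perfect cube, so E-series; the 4-jet and mu = 6 give E_6.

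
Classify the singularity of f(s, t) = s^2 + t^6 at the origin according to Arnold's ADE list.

A_5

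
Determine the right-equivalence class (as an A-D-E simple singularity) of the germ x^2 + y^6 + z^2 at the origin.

A5

The Hessian of f at 0 is [[2, 0, 0], [0, 0, 0], [0, 0, 2]] with rank 2, so corank 1. A Groebner basis of the Jacobian ideal J(f) in C{x,y,z} is {y^5, x, z}; counting standard monomials gives mu = 5. Corank 1: A-series; mu = 5 gives A_5.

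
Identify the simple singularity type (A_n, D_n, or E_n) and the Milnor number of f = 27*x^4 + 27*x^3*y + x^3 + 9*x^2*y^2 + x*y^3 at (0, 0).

Type E7, Milnor number mu = 7.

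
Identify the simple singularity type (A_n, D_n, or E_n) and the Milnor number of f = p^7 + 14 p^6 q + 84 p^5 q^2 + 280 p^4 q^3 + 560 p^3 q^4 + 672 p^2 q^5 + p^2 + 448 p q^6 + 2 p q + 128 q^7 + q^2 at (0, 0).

Type A_6, Milnor number mu = 6.

The Hessian of f at 0 is [[2, 2], [2, 2]] with rank 1, so corank 1. A Groebner basis of the Jacobian ideal J(f) in C{p,q} is {q^6, p + q}; counting standard monomials gives mu = 6. Corank 1: A-series; mu = 6 gives A_6.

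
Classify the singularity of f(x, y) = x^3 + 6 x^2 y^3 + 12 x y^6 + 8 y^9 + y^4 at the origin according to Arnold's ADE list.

The Hessian of f at 0 has rank 0. Corank 2; j^3 = x^3 is a perfect cube, so E-series; the 4-jet and mu = 6 give E_6.

E_{6}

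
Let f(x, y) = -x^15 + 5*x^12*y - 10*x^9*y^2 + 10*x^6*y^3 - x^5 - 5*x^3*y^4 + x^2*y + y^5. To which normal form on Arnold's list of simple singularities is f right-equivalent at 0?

The Hessian of f at 0 has rank 0. Corank 2; j^3 = x^2*y has shape L^2 M (L != M), so D-series; mu = 6 gives D_6.

D_6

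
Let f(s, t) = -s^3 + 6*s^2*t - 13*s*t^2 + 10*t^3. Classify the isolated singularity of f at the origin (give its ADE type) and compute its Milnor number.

The Hessian of f at 0 is [[0, 0], [0, 0]] with rank 0, so corank 2. A Groebner basis of the Jacobian ideal J(f) in C{s,t} is {t^3, s^2 - 11*t^2/3, s*t - 2*t^2}; counting standard monomials gives mu = 4. Corank 2; j^3 = -(s - 2*t)*(s^2 - 4*s*t + 5*t^2) splits into three distinct lines over C (the quadratic factor has nonzero discriminant), so D_4.

Type D_4, Milnor number mu = 4.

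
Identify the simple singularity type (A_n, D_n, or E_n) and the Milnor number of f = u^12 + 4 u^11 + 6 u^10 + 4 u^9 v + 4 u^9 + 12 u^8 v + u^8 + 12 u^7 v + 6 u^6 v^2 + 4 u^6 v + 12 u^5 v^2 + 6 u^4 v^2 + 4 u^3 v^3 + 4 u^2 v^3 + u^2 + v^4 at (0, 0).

Type A_3, Milnor number mu = 3.

The Hessian of f at 0 is [[2, 0], [0, 0]] with rank 1, so corank 1. A Groebner basis of the Jacobian ideal J(f) in C{u,v} is {v^3, u}; counting standard monomials gives mu = 3. Corank 1: A-series; mu = 3 gives A_3.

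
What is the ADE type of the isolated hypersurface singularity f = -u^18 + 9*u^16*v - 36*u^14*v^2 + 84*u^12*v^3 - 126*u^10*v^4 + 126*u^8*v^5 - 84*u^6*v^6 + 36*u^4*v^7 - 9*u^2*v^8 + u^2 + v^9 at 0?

The Hessian of f at 0 is [[2, 0], [0, 0]] with rank 1, so corank 1. A Groebner basis of the Jacobian ideal J(f) in C{u,v} is {v^8, u}; counting standard monomials gives mu = 8. Corank 1: A-series; mu = 8 gives A_8.

A_{8}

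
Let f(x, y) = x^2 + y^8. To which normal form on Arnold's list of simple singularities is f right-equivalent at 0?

A_7

The Hessian of f at 0 is [[2, 0], [0, 0]] with rank 1, so corank 1. A Groebner basis of the Jacobian ideal J(f) in C{x,y} is {y^7, x}; counting standard monomials gives mu = 7. Corank 1: A-series; mu = 7 gives A_7.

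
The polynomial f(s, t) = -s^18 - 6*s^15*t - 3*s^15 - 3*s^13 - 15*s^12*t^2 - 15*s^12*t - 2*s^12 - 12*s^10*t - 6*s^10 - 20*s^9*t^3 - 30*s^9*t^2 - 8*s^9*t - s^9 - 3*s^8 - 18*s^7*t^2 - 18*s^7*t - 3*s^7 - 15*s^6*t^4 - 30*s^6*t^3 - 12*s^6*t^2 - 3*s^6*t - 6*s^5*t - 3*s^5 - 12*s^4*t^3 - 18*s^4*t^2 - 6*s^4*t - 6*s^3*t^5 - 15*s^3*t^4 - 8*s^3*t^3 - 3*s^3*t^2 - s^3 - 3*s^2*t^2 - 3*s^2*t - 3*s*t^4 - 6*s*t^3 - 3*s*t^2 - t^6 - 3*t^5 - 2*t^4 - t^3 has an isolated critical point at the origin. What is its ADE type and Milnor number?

Type E_6, Milnor number mu = 6.

The Hessian of f at 0 has rank 0. Corank 2; j^3 = -(s + t)^3 is a perfect cube, so E-series; the 4-jet and mu = 6 give E_6.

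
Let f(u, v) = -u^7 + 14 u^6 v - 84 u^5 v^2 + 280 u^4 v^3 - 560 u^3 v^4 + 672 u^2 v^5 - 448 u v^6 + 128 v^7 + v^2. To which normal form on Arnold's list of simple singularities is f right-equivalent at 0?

A_6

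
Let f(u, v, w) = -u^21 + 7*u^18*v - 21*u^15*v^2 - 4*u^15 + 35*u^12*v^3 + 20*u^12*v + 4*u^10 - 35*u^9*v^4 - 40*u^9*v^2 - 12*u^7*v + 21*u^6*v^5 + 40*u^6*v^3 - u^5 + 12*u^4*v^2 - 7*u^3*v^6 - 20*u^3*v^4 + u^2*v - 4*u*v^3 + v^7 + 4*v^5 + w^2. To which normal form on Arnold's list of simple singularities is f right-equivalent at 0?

D8

The Hessian of f at 0 is [[0, 0, 0], [0, 0, 0], [0, 0, 2]] with rank 1, so corank 2. A Groebner basis of the Jacobian ideal J(f) in C{u,v,w} is {u^2*v^2 + 4*u^2/7 - 8*u*v^2/7, u^3 + 8*u^2/7 - 16*u*v^2/7, -u*v/2 + v^3, w}; counting standard monomials gives mu = 8. Corank 2; j^3 = u^2*v has shape L^2 M (L != M), so D-series; mu = 8 gives D_8.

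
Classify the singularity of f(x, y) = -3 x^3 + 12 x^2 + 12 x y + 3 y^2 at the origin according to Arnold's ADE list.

A2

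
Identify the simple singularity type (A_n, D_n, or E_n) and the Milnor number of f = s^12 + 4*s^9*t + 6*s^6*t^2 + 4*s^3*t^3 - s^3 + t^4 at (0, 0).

The Hessian of f at 0 is [[0, 0], [0, 0]] with rank 0, so corank 2. A Groebner basis of the Jacobian ideal J(f) in C{s,t} is {t^3, s^2}; counting standard monomials gives mu = 6. Corank 2; j^3 = -s^3 is a perfect cube, so E-series; the 4-jet and mu = 6 give E_6.

Type E6, Milnor number mu = 6.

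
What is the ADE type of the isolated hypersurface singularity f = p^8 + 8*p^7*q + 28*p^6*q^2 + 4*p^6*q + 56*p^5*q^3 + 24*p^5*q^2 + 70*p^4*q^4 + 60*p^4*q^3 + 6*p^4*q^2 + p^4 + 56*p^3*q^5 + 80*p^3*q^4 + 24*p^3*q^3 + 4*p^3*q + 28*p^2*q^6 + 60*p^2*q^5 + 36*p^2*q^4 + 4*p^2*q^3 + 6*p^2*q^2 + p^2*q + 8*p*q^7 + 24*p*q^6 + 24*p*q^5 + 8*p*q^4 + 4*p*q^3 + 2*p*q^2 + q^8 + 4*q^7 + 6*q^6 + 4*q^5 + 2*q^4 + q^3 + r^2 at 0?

D5

The Hessian of f at 0 has rank 1. Corank 2; j^3 = q*(p + q)^2 has shape L^2 M (L != M), so D-series; mu = 5 gives D_5.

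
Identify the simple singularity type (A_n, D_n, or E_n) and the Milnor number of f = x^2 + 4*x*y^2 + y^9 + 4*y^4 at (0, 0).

The Hessian of f at 0 has rank 1. Corank 1: A-series; mu = 8 gives A_8.

Type A_8, Milnor number mu = 8.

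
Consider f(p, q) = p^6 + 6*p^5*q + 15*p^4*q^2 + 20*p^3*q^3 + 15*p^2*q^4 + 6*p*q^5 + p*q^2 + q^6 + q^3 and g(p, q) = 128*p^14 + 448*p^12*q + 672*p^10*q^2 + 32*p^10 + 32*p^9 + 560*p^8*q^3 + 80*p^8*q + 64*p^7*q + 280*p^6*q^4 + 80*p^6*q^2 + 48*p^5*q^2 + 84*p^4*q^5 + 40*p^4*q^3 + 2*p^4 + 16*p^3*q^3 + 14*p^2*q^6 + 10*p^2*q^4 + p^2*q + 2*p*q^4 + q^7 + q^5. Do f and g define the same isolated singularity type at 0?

The Hessian of f at 0 has rank 0. Corank 2; j^3 = q^2*(p + q) has shape L^2 M (L != M), so D-series; mu = 7 gives D_7. The Hessian of g at 0 has rank 0. Corank 2; j^3 = p^2*q has shape L^2 M (L != M), so D-series; mu = 6 gives D_6. f is D_7 but g is D_6, hence not right-equivalent.

No.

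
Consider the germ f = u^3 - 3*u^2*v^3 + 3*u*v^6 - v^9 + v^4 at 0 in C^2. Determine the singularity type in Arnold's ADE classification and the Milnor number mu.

Type E6, Milnor number mu = 6.

The Hessian of f at 0 is [[0, 0], [0, 0]] with rank 0, so corank 2. A Groebner basis of the Jacobian ideal J(f) in C{u,v} is {v^3, u^2}; counting standard monomials gives mu = 6. Corank 2; j^3 = u^3 is a perfect cube, so E-series; the 4-jet and mu = 6 give E_6.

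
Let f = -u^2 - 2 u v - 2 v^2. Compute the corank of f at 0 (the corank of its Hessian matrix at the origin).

0

Hessian at 0 has rank 2.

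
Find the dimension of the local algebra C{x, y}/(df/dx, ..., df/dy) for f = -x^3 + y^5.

8

The Hessian of f at 0 has rank 0. Corank 2; j^3 = -x^3 is a perfect cube, so E-series; the 5-jet and mu = 8 give E_8.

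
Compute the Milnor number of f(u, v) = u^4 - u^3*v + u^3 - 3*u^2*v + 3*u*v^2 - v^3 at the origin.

The Hessian of f at 0 has rank 0. Corank 2; j^3 = (u - v)^3 is a perfect cube, so E-series; the 4-jet and mu = 7 give E_7.

7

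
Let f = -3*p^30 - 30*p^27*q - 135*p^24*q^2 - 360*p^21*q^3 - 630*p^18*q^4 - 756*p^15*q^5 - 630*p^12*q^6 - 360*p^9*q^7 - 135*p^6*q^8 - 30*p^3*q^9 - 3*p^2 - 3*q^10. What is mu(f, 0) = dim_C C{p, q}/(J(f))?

9

The Hessian of f at 0 is [[-6, 0], [0, 0]] with rank 1, so corank 1. A Groebner basis of the Jacobian ideal J(f) in C{p,q} is {q^9, p}; counting standard monomials gives mu = 9. Corank 1: A-series; mu = 9 gives A_9.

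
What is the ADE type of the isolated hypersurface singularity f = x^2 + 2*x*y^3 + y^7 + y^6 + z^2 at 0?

A_6

The Hessian of f at 0 has rank 2. Corank 1: A-series; mu = 6 gives A_6.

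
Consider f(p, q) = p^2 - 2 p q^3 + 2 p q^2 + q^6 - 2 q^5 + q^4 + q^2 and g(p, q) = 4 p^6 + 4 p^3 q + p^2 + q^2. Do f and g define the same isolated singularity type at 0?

Yes.

The Hessian of f at 0 has rank 2. Corank 0: nondegenerate Morse point, so A_1. The Hessian of g at 0 has rank 2. Corank 0: nondegenerate Morse point, so A_1. Both have type A_1, hence right-equivalent.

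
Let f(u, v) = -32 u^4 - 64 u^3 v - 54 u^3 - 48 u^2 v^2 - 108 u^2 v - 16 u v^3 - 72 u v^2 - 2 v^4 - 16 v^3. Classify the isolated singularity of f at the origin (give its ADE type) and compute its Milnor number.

The Hessian of f at 0 is [[0, 0], [0, 0]] with rank 0, so corank 2. A Groebner basis of the Jacobian ideal J(f) in C{u,v} is {v^4, u*v^2 + 11*v^3/18, u^2 + 4*u*v/3 + 4*v^2/9}; counting standard monomials gives mu = 6. Corank 2; j^3 = -2*(3*u + 2*v)^3 is a perfect cube, so E-series; the 4-jet and mu = 6 give E_6.

Type E_{6}, Milnor number mu = 6.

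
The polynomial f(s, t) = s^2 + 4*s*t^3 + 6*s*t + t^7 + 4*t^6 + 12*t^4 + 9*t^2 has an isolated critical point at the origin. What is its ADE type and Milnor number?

Type A_{6}, Milnor number mu = 6.

The Hessian of f at 0 is [[2, 6], [6, 18]] with rank 1, so corank 1. A Groebner basis of the Jacobian ideal J(f) in C{s,t} is {s/2 + t^3 + 3*t/2, s^2 + 6*s*t + 9*t^2}; counting standard monomials gives mu = 6. Corank 1: A-series; mu = 6 gives A_6.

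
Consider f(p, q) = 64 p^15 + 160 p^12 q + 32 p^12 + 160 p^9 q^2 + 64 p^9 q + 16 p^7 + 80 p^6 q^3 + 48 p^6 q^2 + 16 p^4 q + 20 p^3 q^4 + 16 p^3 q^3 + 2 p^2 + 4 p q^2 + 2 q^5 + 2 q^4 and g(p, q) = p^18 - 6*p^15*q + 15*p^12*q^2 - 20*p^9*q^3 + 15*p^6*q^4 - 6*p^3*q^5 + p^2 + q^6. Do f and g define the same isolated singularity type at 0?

No.

The Hessian of f at 0 has rank 1. Corank 1: A-series; mu = 4 gives A_4. The Hessian of g at 0 has rank 1. Corank 1: A-series; mu = 5 gives A_5. f is A_4 but g is A_5, hence not right-equivalent.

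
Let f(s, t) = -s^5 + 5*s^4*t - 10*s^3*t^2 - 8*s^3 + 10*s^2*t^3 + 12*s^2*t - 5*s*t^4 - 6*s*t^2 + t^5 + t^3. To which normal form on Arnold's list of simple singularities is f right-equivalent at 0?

The Hessian of f at 0 is [[0, 0], [0, 0]] with rank 0, so corank 2. A Groebner basis of the Jacobian ideal J(f) in C{s,t} is {t^5, s*t^3 - 5*t^4/8, s^2 - s*t + t^2/4}; counting standard monomials gives mu = 8. Corank 2; j^3 = -(2*s - t)^3 is a perfect cube, so E-series; the 5-jet and mu = 8 give E_8.

E_{8}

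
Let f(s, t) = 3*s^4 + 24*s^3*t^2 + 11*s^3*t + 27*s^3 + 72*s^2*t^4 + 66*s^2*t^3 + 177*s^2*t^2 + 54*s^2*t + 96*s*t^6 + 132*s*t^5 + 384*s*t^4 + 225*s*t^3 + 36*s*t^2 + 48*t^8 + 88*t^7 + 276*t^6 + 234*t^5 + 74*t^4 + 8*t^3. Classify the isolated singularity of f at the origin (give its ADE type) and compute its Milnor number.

Type E7, Milnor number mu = 7.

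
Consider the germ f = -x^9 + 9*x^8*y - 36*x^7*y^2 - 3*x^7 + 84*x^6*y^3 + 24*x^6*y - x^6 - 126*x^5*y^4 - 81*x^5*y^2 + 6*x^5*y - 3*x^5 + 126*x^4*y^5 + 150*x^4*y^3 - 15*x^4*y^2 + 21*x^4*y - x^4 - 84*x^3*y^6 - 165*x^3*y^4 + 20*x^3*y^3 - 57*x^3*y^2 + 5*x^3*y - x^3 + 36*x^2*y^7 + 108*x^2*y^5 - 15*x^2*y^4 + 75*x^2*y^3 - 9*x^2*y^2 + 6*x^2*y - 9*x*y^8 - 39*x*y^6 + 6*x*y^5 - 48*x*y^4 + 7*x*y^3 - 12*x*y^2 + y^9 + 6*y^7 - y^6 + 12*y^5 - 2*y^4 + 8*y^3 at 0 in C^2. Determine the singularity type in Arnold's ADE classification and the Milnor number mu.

Type E7, Milnor number mu = 7.

The Hessian of f at 0 is [[0, 0], [0, 0]] with rank 0, so corank 2. A Groebner basis of the Jacobian ideal J(f) in C{x,y} is {3*x^2 - 12*x*y + y^4 + y^3 + 12*y^2, x^3 + 18*x^2 - 72*x*y - 2*y^3 + 72*y^2, x^2*y + 7*x^2 - 28*x*y - 5*y^3/3 + 28*y^2, 2*x^2 + x*y^2 - 8*x*y - 4*y^3/3 + 8*y^2}; counting standard monomials gives mu = 7. Corank 2; j^3 = -(x - 2*y)^3 is a perfect cube, so E-series; the 4-jet and mu = 7 give E_7.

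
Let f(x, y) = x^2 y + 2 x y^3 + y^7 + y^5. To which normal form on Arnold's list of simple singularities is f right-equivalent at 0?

The Hessian of f at 0 is [[0, 0], [0, 0]] with rank 0, so corank 2. A Groebner basis of the Jacobian ideal J(f) in C{x,y} is {x^2*y^2 + x^2/7 + x*y^2/7, x^3 - x^2/7 - x*y^2/7, x*y + y^3}; counting standard monomials gives mu = 8. Corank 2; j^3 = x^2*y has shape L^2 M (L != M), so D-series; mu = 8 gives D_8.

D_{8}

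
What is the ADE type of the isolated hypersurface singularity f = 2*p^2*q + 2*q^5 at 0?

The Hessian of f at 0 has rank 0. Corank 2; j^3 = 2*p^2*q has shape L^2 M (L != M), so D-series; mu = 6 gives D_6.

D6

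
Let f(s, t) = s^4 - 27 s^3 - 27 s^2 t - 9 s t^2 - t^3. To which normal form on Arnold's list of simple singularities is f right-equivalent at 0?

E6

The Hessian of f at 0 has rank 0. Corank 2; j^3 = -(3*s + t)^3 is a perfect cube, so E-series; the 4-jet and mu = 6 give E_6.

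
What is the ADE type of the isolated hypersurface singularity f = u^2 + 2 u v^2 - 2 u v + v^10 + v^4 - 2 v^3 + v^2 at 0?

A_9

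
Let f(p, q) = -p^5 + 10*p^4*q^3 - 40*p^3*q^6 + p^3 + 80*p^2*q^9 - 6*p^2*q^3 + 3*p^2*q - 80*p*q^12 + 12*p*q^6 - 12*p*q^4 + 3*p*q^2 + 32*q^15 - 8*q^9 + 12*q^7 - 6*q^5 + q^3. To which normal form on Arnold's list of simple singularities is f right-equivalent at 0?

E8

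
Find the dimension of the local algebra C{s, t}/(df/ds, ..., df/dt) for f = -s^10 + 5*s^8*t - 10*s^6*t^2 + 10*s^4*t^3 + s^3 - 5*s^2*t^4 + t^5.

8

The Hessian of f at 0 has rank 0. Corank 2; j^3 = s^3 is a perfect cube, so E-series; the 5-jet and mu = 8 give E_8.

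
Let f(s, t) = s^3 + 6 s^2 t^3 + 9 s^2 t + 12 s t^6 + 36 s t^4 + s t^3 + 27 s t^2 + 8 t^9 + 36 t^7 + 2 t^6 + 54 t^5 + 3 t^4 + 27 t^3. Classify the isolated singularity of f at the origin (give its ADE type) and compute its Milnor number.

The Hessian of f at 0 is [[0, 0], [0, 0]] with rank 0, so corank 2. A Groebner basis of the Jacobian ideal J(f) in C{s,t} is {s^3 + 9*s^2*t + 162*s^2 + 972*s*t + 1458*t^2, -9*s^2 + s*t^2 - 54*s*t - 81*t^2, 3*s^2 + 18*s*t + t^3 + 27*t^2}; counting standard monomials gives mu = 7. Corank 2; j^3 = (s + 3*t)^3 is a perfect cube, so E-series; the 4-jet and mu = 7 give E_7.

Type E7, Milnor number mu = 7.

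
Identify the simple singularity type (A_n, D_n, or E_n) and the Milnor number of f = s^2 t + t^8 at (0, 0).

The Hessian of f at 0 is [[0, 0], [0, 0]] with rank 0, so corank 2. A Groebner basis of the Jacobian ideal J(f) in C{s,t} is {s^2/8 + t^7, s^3, s*t}; counting standard monomials gives mu = 9. Corank 2; j^3 = s^2*t has shape L^2 M (L != M), so D-series; mu = 9 gives D_9.

Type D_9, Milnor number mu = 9.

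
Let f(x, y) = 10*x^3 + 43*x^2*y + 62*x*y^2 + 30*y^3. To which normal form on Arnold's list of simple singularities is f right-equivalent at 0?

D_{4}

The Hessian of f at 0 has rank 0. Corank 2; j^3 = (2*x + 3*y)*(5*x^2 + 14*x*y + 10*y^2) splits into three distinct lines over C (the quadratic factor has nonzero discriminant), so D_4.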